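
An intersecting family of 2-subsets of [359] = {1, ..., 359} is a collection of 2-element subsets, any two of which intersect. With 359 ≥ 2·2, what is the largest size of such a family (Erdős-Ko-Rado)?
max |F| = C(358, 1) = 358

Erdős-Ko-Rado (1961): when n ≥ 2k, max |F| = C(n−1, k−1). The bound is attained by the star {A : i ∈ A} for any fixed i ∈ [n]. Here C(359−1, 2−1) = C(358, 1) = 358.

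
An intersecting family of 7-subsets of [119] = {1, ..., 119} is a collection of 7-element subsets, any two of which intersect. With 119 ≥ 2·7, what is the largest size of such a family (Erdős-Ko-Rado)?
max |F| = C(118, 6) = 3295144749

The Erdős-Ko-Rado theorem states: for n ≥ 2k, an intersecting family of k-subsets of an n-element set has size at most C(n − 1, k − 1), with equality for 'star' families {A ⊆ [n] : |A| = k, i ∈ A} (fix an element i). For n = 119, k = 7: C(118, 6) = 3295144749.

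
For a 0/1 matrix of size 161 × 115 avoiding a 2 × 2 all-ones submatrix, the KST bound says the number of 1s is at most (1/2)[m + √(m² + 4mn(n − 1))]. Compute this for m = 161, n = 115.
z(161, 115; 2, 2) ≤ (1/2)[161 + √(161² + 4·161·115·114)] = (1/2)[161 + √8468761] = 1535.5568

Kővári–Sós–Turán: let r_1, ..., r_161 be the row sums and z = Σ r_i the total number of 1s. Each pair of columns can share at most one row with both entries 1 (else a 2×2 all-ones block appears), so Σ_i C(r_i, 2) ≤ C(115, 2) = 6555. By convexity Σ_i C(r_i, 2) ≥ 161·C(z/161, 2) = z(z − 161)/(2·161), giving z² − 161z − 161·115·114 ≤ 0 and hence z ≤ (1/2)[161 + √(25921 + 4·2110710)] = (1/2)[161 + √8468761] ≈ (1/2)(161 + 2910.1136) = 1535.5568.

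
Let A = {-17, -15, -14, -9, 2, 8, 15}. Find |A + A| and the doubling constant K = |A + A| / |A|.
K = |A + A| / |A| = 27/7

Enumerate A + A = {a + b : a, b ∈ A}. With |A| = 7, there are |A|^2 = 49 ordered sum pairs; collecting distinct values, A + A = {-34, -32, -31, -30, -29, -28, -26, -24, -23, -18, -15, -13, -12, -9, -7, -6, -2, -1, 0, 1, 4, 6, 10, 16, 17, 23, 30}, so |A + A| = 27. Thus K = 27/7. For comparison, the minimum possible |A + A| over all 7-element sets is 2·7 − 1 = 13 (so min K = 13/7), attained only by arithmetic progressions.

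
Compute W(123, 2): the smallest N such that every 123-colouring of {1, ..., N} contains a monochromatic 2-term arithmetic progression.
W(123, 2) = 123 + 1 = 124

A 2-term AP is any pair of integers, so a monochromatic 2-AP exists iff some colour is used at least twice. With 123 colours, the colouring i ↦ i on {1, ..., 123} uses each colour once, avoiding any monochromatic pair, so W(123, 2) > 123. For {1, ..., 124}, pigeonhole forces two integers of the same colour, which form a monochromatic 2-AP. Hence W(123, 2) = 124.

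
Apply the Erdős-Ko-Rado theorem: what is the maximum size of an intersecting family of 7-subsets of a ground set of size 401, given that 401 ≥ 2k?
max |F| = C(400, 6) = 5478557838600

Erdős-Ko-Rado (1961): when n ≥ 2k, max |F| = C(n−1, k−1). The bound is attained by the star {A : i ∈ A} for any fixed i ∈ [n]. Here C(401−1, 7−1) = C(400, 6) = 5478557838600.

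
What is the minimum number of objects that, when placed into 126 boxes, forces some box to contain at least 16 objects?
n = (16 − 1)·126 + 1 = 1891

By the generalised pigeonhole principle, to guarantee some box contains ≥ r objects we need more than (r − 1) · k objects total. Threshold: n = (r − 1) · k + 1. With r = 16 and k = 126: n = 15 · 126 + 1 = 1890 + 1 = 1891. For n = 1890 = 15 · 126, we can put exactly 15 objects in every box, avoiding 16 in any single one — so 1891 is tight.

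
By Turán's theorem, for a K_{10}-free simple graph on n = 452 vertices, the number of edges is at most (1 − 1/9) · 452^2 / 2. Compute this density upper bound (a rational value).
Turán density bound = (8/9) · 452^2/2 = 817216/9 ≈ 90801.7778

Turán's theorem: ex(n, K_{r+1}) is achieved by the complete r-partite Turán graph T(n, r) with parts as balanced as possible, and is at most (1 − 1/r) · n^2/2. For r = 9, n = 452: the density bound is (8/9) · 204304/2 = 817216/9 ≈ 90801.7778. The integer-valued extremum is e(T(452, 9)) = 90801, which is strictly less than the density bound 817216/9 since 9 ∤ 452 (the parts of T(452, 9) cannot all be equal).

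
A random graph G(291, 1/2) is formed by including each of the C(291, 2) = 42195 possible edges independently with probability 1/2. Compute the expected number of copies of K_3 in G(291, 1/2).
E[# K_3] = C(291, 3) · (1/2)^C(3, 2) = 4064785 / 2^3 = 508098.125

For each 3-subset S of vertices (there are C(291, 3) = 4064785 such S), let X_S = 1 if S induces a K_3 (all C(3, 2) = 3 edges present). Then P(X_S = 1) = (1/2)^3 = 1/8. By linearity of expectation, E[# K_3] = C(291, 3) · (1/2)^3 = 4064785 / 8 = 508098.125.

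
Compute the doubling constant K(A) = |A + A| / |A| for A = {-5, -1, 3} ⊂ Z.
K = |A + A| / |A| = 5/3

Enumerate A + A = {a + b : a, b ∈ A}. With |A| = 3, there are |A|^2 = 9 ordered sum pairs; collecting distinct values, A + A = {-10, -6, -2, 2, 6}, so |A + A| = 5. Thus K = 5/3. Here |A + A| = 2|A| − 1 = 5, the minimum possible — so K = 5/3 is minimal, which holds iff A is an arithmetic progression.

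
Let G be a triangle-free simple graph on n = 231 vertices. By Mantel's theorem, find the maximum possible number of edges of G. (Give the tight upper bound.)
ex(231, K_3) = ⌊231^2/4⌋ = 13340

Mantel (1907): a triangle-free graph on n vertices has at most ⌊n^2/4⌋ edges, with equality for the complete bipartite graph K_{⌊n/2⌋, ⌈n/2⌉}. For n = 231: ⌊231^2/4⌋ = ⌊53361/4⌋ = 13340. The extremal graph is K_{115, 116}, which has 115·116 = 13340 edges.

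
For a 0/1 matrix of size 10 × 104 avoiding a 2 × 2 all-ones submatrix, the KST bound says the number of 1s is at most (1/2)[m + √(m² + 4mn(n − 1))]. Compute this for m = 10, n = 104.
z(10, 104; 2, 2) ≤ (1/2)[10 + √(10² + 4·10·104·103)] = (1/2)[10 + √428580] = 332.3301

Kővári–Sós–Turán: let r_1, ..., r_10 be the row sums and z = Σ r_i the total number of 1s. Each pair of columns can share at most one row with both entries 1 (else a 2×2 all-ones block appears), so Σ_i C(r_i, 2) ≤ C(104, 2) = 5356. By convexity Σ_i C(r_i, 2) ≥ 10·C(z/10, 2) = z(z − 10)/(2·10), giving z² − 10z − 10·104·103 ≤ 0 and hence z ≤ (1/2)[10 + √(100 + 4·107120)] = (1/2)[10 + √428580] ≈ (1/2)(10 + 654.6602) = 332.3301.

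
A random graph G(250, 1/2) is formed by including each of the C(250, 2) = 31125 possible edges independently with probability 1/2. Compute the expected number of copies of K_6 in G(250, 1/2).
E[# K_6] = C(250, 6) · (1/2)^C(6, 2) = 319195444750 / 2^15 = 159597722375/16384 ≈ 9741071.922302

For each 6-subset S of vertices (there are C(250, 6) = 319195444750 such S), let X_S = 1 if S induces a K_6 (all C(6, 2) = 15 edges present). Then P(X_S = 1) = (1/2)^15 = 1/32768. By linearity of expectation, E[# K_6] = C(250, 6) · (1/2)^15 = 319195444750 / 32768 = 159597722375/16384 ≈ 9741071.922302.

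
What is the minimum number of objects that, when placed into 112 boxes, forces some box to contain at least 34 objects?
n = (34 − 1)·112 + 1 = 3697

By the generalised pigeonhole principle, to guarantee some box contains ≥ r objects we need more than (r − 1) · k objects total. Threshold: n = (r − 1) · k + 1. With r = 34 and k = 112: n = 33 · 112 + 1 = 3696 + 1 = 3697. For n = 3696 = 33 · 112, we can put exactly 33 objects in every box, avoiding 34 in any single one — so 3697 is tight.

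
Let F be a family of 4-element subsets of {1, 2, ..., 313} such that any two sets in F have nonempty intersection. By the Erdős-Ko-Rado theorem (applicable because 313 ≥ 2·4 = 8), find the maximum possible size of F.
max |F| = C(312, 3) = 5013320

The Erdős-Ko-Rado theorem states: for n ≥ 2k, an intersecting family of k-subsets of an n-element set has size at most C(n − 1, k − 1), with equality for 'star' families {A ⊆ [n] : |A| = k, i ∈ A} (fix an element i). For n = 313, k = 4: C(312, 3) = 5013320.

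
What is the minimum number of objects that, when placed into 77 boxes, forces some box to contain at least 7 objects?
n = (7 − 1)·77 + 1 = 463

By the generalised pigeonhole principle, to guarantee some box contains ≥ r objects we need more than (r − 1) · k objects total. Threshold: n = (r − 1) · k + 1. With r = 7 and k = 77: n = 6 · 77 + 1 = 462 + 1 = 463. For n = 462 = 6 · 77, we can put exactly 6 objects in every box, avoiding 7 in any single one — so 463 is tight.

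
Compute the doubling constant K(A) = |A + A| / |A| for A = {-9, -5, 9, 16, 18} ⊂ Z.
K = |A + A| / |A| = 15/5 = 3

Enumerate A + A = {a + b : a, b ∈ A}. With |A| = 5, there are |A|^2 = 25 ordered sum pairs; collecting distinct values, A + A = {-18, -14, -10, 0, 4, 7, 9, 11, 13, 18, 25, 27, 32, 34, 36}, so |A + A| = 15. Thus K = 15/5 = 3. For comparison, the minimum possible |A + A| over all 5-element sets is 2·5 − 1 = 9 (so min K = 9/5), attained only by arithmetic progressions.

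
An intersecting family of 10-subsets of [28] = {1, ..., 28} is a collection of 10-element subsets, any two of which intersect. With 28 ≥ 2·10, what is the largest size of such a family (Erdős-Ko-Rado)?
max |F| = C(27, 9) = 4686825

Erdős-Ko-Rado (1961): when n ≥ 2k, max |F| = C(n−1, k−1). The bound is attained by the star {A : i ∈ A} for any fixed i ∈ [n]. Here C(28−1, 10−1) = C(27, 9) = 4686825.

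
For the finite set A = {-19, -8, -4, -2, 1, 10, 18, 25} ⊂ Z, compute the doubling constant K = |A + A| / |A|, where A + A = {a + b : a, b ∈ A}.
K = |A + A| / |A| = 33/8

Enumerate A + A = {a + b : a, b ∈ A}. With |A| = 8, there are |A|^2 = 64 ordered sum pairs; collecting distinct values, A + A = {-38, -27, -23, -21, -18, -16, -12, -10, -9, -8, -7, -6, -4, -3, -1, 2, 6, 8, 10, 11, 14, 16, 17, 19, 20, 21, 23, 26, 28, 35, 36, 43, 50}, so |A + A| = 33. Thus K = 33/8. For comparison, the minimum possible |A + A| over all 8-element sets is 2·8 − 1 = 15 (so min K = 15/8), attained only by arithmetic progressions.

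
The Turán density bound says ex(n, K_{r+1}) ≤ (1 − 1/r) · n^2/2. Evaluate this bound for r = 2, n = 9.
Turán density bound = (1/2) · 9^2/2 = 81/4 ≈ 20.25

Turán's theorem: ex(n, K_{r+1}) is achieved by the complete r-partite Turán graph T(n, r) with parts as balanced as possible, and is at most (1 − 1/r) · n^2/2. For r = 2, n = 9: the density bound is (1/2) · 81/2 = 81/4 ≈ 20.25. The integer-valued extremum is e(T(9, 2)) = 20, which is strictly less than the density bound 81/4 since 2 ∤ 9 (the parts of T(9, 2) cannot all be equal).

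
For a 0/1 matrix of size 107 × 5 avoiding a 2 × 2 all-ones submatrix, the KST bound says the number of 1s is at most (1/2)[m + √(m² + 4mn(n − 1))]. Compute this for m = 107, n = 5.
z(107, 5; 2, 2) ≤ (1/2)[107 + √(107² + 4·107·5·4)] = (1/2)[107 + √20009] = 124.2266

Kővári–Sós–Turán: let r_1, ..., r_107 be the row sums and z = Σ r_i the total number of 1s. Each pair of columns can share at most one row with both entries 1 (else a 2×2 all-ones block appears), so Σ_i C(r_i, 2) ≤ C(5, 2) = 10. By convexity Σ_i C(r_i, 2) ≥ 107·C(z/107, 2) = z(z − 107)/(2·107), giving z² − 107z − 107·5·4 ≤ 0 and hence z ≤ (1/2)[107 + √(11449 + 4·2140)] = (1/2)[107 + √20009] ≈ (1/2)(107 + 141.4532) = 124.2266.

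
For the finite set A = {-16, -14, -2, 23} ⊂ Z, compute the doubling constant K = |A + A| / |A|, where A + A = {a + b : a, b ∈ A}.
K = |A + A| / |A| = 10/4 = 5/2

Enumerate A + A = {a + b : a, b ∈ A}. With |A| = 4, there are |A|^2 = 16 ordered sum pairs; collecting distinct values, A + A = {-32, -30, -28, -18, -16, -4, 7, 9, 21, 46}, so |A + A| = 10. Thus K = 10/4 = 5/2. For comparison, the minimum possible |A + A| over all 4-element sets is 2·4 − 1 = 7 (so min K = 7/4), attained only by arithmetic progressions.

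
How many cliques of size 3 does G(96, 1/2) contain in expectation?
E[# K_3] = C(96, 3) · (1/2)^C(3, 2) = 142880 / 2^3 = 17860

For each 3-subset S of vertices (there are C(96, 3) = 142880 such S), let X_S = 1 if S induces a K_3 (all C(3, 2) = 3 edges present). Then P(X_S = 1) = (1/2)^3 = 1/8. By linearity of expectation, E[# K_3] = C(96, 3) · (1/2)^3 = 142880 / 8 = 17860.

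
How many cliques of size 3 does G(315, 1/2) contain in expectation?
E[# K_3] = C(315, 3) · (1/2)^C(3, 2) = 5159805 / 2^3 = 644975.625

For each 3-subset S of vertices (there are C(315, 3) = 5159805 such S), let X_S = 1 if S induces a K_3 (all C(3, 2) = 3 edges present). Then P(X_S = 1) = (1/2)^3 = 1/8. By linearity of expectation, E[# K_3] = C(315, 3) · (1/2)^3 = 5159805 / 8 = 644975.625.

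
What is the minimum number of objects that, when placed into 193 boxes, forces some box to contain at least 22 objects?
n = (22 − 1)·193 + 1 = 4054

By the generalised pigeonhole principle, to guarantee some box contains ≥ r objects we need more than (r − 1) · k objects total. Threshold: n = (r − 1) · k + 1. With r = 22 and k = 193: n = 21 · 193 + 1 = 4053 + 1 = 4054. For n = 4053 = 21 · 193, we can put exactly 21 objects in every box, avoiding 22 in any single one — so 4054 is tight.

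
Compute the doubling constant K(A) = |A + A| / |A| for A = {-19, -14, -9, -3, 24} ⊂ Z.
K = |A + A| / |A| = 14/5

Enumerate A + A = {a + b : a, b ∈ A}. With |A| = 5, there are |A|^2 = 25 ordered sum pairs; collecting distinct values, A + A = {-38, -33, -28, -23, -22, -18, -17, -12, -6, 5, 10, 15, 21, 48}, so |A + A| = 14. Thus K = 14/5. For comparison, the minimum possible |A + A| over all 5-element sets is 2·5 − 1 = 9 (so min K = 9/5), attained only by arithmetic progressions.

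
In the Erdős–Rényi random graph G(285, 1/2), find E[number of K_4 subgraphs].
E[# K_4] = C(285, 4) · (1/2)^C(4, 2) = 269145735 / 2^6 = 4205402.109375

For each 4-subset S of vertices (there are C(285, 4) = 269145735 such S), let X_S = 1 if S induces a K_4 (all C(4, 2) = 6 edges present). Then P(X_S = 1) = (1/2)^6 = 1/64. By linearity of expectation, E[# K_4] = C(285, 4) · (1/2)^6 = 269145735 / 64 = 4205402.109375.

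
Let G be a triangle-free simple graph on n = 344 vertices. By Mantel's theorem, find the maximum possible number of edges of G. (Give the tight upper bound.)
ex(344, K_3) = ⌊344^2/4⌋ = 29584

Mantel (1907): a triangle-free graph on n vertices has at most ⌊n^2/4⌋ edges, with equality for the complete bipartite graph K_{⌊n/2⌋, ⌈n/2⌉}. For n = 344: ⌊344^2/4⌋ = ⌊118336/4⌋ = 29584. The extremal graph is K_{172, 172}, which has 172·172 = 29584 edges.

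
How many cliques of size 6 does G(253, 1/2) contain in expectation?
E[# K_6] = C(253, 6) · (1/2)^C(6, 2) = 343125759900 / 2^15 = 85781439975/8192 ≈ 10471367.184448

For each 6-subset S of vertices (there are C(253, 6) = 343125759900 such S), let X_S = 1 if S induces a K_6 (all C(6, 2) = 15 edges present). Then P(X_S = 1) = (1/2)^15 = 1/32768. By linearity of expectation, E[# K_6] = C(253, 6) · (1/2)^15 = 343125759900 / 32768 = 85781439975/8192 ≈ 10471367.184448.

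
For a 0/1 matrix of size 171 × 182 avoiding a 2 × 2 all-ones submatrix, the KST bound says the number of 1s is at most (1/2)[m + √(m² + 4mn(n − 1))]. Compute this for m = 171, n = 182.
z(171, 182; 2, 2) ≤ (1/2)[171 + √(171² + 4·171·182·181)] = (1/2)[171 + √22561569] = 2460.451

Kővári–Sós–Turán: let r_1, ..., r_171 be the row sums and z = Σ r_i the total number of 1s. Each pair of columns can share at most one row with both entries 1 (else a 2×2 all-ones block appears), so Σ_i C(r_i, 2) ≤ C(182, 2) = 16471. By convexity Σ_i C(r_i, 2) ≥ 171·C(z/171, 2) = z(z − 171)/(2·171), giving z² − 171z − 171·182·181 ≤ 0 and hence z ≤ (1/2)[171 + √(29241 + 4·5633082)] = (1/2)[171 + √22561569] ≈ (1/2)(171 + 4749.902) = 2460.451.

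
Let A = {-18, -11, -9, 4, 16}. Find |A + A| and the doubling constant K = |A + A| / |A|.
K = |A + A| / |A| = 15/5 = 3

Enumerate A + A = {a + b : a, b ∈ A}. With |A| = 5, there are |A|^2 = 25 ordered sum pairs; collecting distinct values, A + A = {-36, -29, -27, -22, -20, -18, -14, -7, -5, -2, 5, 7, 8, 20, 32}, so |A + A| = 15. Thus K = 15/5 = 3. For comparison, the minimum possible |A + A| over all 5-element sets is 2·5 − 1 = 9 (so min K = 9/5), attained only by arithmetic progressions.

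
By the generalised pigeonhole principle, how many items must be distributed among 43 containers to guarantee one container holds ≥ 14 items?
n = (14 − 1)·43 + 1 = 560

By the generalised pigeonhole principle, to guarantee some box contains ≥ r objects we need more than (r − 1) · k objects total. Threshold: n = (r − 1) · k + 1. With r = 14 and k = 43: n = 13 · 43 + 1 = 559 + 1 = 560. For n = 559 = 13 · 43, we can put exactly 13 objects in every box, avoiding 14 in any single one — so 560 is tight.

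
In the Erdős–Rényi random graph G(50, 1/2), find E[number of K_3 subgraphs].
E[# K_3] = C(50, 3) · (1/2)^C(3, 2) = 19600 / 2^3 = 2450

For each 3-subset S of vertices (there are C(50, 3) = 19600 such S), let X_S = 1 if S induces a K_3 (all C(3, 2) = 3 edges present). Then P(X_S = 1) = (1/2)^3 = 1/8. By linearity of expectation, E[# K_3] = C(50, 3) · (1/2)^3 = 19600 / 8 = 2450.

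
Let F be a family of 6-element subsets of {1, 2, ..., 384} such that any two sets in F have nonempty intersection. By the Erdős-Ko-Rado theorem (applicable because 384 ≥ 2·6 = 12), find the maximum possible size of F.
max |F| = C(383, 5) = 66900393631

The Erdős-Ko-Rado theorem states: for n ≥ 2k, an intersecting family of k-subsets of an n-element set has size at most C(n − 1, k − 1), with equality for 'star' families {A ⊆ [n] : |A| = k, i ∈ A} (fix an element i). For n = 384, k = 6: C(383, 5) = 66900393631.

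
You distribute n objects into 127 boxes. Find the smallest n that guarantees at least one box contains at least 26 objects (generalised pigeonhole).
n = (26 − 1)·127 + 1 = 3176

By the generalised pigeonhole principle, to guarantee some box contains ≥ r objects we need more than (r − 1) · k objects total. Threshold: n = (r − 1) · k + 1. With r = 26 and k = 127: n = 25 · 127 + 1 = 3175 + 1 = 3176. For n = 3175 = 25 · 127, we can put exactly 25 objects in every box, avoiding 26 in any single one — so 3176 is tight.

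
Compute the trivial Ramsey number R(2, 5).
R(2, 5) = 5

R(2, k) = k for all k ≥ 2: in a 2-colouring of K_k, either some edge is red (a red K_2) or all edges are blue (a blue K_k). And K_{4} coloured all-blue has no blue K_5, so R(2, 5) > 4. Hence R(2, 5) = 5.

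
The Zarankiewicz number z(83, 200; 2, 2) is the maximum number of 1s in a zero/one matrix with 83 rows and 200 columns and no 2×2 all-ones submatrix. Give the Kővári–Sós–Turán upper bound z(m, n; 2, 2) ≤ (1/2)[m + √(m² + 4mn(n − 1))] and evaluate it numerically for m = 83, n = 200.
z(83, 200; 2, 2) ≤ (1/2)[83 + √(83² + 4·83·200·199)] = (1/2)[83 + √13220489] = 1859.4995

Kővári–Sós–Turán: let r_1, ..., r_83 be the row sums and z = Σ r_i the total number of 1s. Each pair of columns can share at most one row with both entries 1 (else a 2×2 all-ones block appears), so Σ_i C(r_i, 2) ≤ C(200, 2) = 19900. By convexity Σ_i C(r_i, 2) ≥ 83·C(z/83, 2) = z(z − 83)/(2·83), giving z² − 83z − 83·200·199 ≤ 0 and hence z ≤ (1/2)[83 + √(6889 + 4·3303400)] = (1/2)[83 + √13220489] ≈ (1/2)(83 + 3635.999) = 1859.4995.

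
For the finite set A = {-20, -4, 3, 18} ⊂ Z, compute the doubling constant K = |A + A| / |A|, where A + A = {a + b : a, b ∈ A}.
K = |A + A| / |A| = 10/4 = 5/2

Enumerate A + A = {a + b : a, b ∈ A}. With |A| = 4, there are |A|^2 = 16 ordered sum pairs; collecting distinct values, A + A = {-40, -24, -17, -8, -2, -1, 6, 14, 21, 36}, so |A + A| = 10. Thus K = 10/4 = 5/2. For comparison, the minimum possible |A + A| over all 4-element sets is 2·4 − 1 = 7 (so min K = 7/4), attained only by arithmetic progressions.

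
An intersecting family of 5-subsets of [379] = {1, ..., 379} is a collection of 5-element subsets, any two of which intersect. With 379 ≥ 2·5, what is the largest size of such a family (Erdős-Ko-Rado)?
max |F| = C(378, 4) = 837222750

Erdős-Ko-Rado (1961): when n ≥ 2k, max |F| = C(n−1, k−1). The bound is attained by the star {A : i ∈ A} for any fixed i ∈ [n]. Here C(379−1, 5−1) = C(378, 4) = 837222750.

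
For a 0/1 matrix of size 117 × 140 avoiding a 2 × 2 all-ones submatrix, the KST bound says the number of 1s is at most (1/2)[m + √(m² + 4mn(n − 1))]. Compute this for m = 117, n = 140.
z(117, 140; 2, 2) ≤ (1/2)[117 + √(117² + 4·117·140·139)] = (1/2)[117 + √9120969] = 1568.5471

Kővári–Sós–Turán: let r_1, ..., r_117 be the row sums and z = Σ r_i the total number of 1s. Each pair of columns can share at most one row with both entries 1 (else a 2×2 all-ones block appears), so Σ_i C(r_i, 2) ≤ C(140, 2) = 9730. By convexity Σ_i C(r_i, 2) ≥ 117·C(z/117, 2) = z(z − 117)/(2·117), giving z² − 117z − 117·140·139 ≤ 0 and hence z ≤ (1/2)[117 + √(13689 + 4·2276820)] = (1/2)[117 + √9120969] ≈ (1/2)(117 + 3020.0942) = 1568.5471.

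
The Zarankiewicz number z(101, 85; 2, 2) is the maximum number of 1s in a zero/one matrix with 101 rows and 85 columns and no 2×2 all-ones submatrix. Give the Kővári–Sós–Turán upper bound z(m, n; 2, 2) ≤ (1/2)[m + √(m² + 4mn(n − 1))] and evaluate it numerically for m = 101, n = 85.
z(101, 85; 2, 2) ≤ (1/2)[101 + √(101² + 4·101·85·84)] = (1/2)[101 + √2894761] = 901.1999

Kővári–Sós–Turán: let r_1, ..., r_101 be the row sums and z = Σ r_i the total number of 1s. Each pair of columns can share at most one row with both entries 1 (else a 2×2 all-ones block appears), so Σ_i C(r_i, 2) ≤ C(85, 2) = 3570. By convexity Σ_i C(r_i, 2) ≥ 101·C(z/101, 2) = z(z − 101)/(2·101), giving z² − 101z − 101·85·84 ≤ 0 and hence z ≤ (1/2)[101 + √(10201 + 4·721140)] = (1/2)[101 + √2894761] ≈ (1/2)(101 + 1701.3997) = 901.1999.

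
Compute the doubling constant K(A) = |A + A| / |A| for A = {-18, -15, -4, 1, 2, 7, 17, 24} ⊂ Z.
K = |A + A| / |A| = 32/8 = 4

Enumerate A + A = {a + b : a, b ∈ A}. With |A| = 8, there are |A|^2 = 64 ordered sum pairs; collecting distinct values, A + A = {-36, -33, -30, -22, -19, -17, -16, -14, -13, -11, -8, -3, -2, -1, 2, 3, 4, 6, 8, 9, 13, 14, 18, 19, 20, 24, 25, 26, 31, 34, 41, 48}, so |A + A| = 32. Thus K = 32/8 = 4. For comparison, the minimum possible |A + A| over all 8-element sets is 2·8 − 1 = 15 (so min K = 15/8), attained only by arithmetic progressions.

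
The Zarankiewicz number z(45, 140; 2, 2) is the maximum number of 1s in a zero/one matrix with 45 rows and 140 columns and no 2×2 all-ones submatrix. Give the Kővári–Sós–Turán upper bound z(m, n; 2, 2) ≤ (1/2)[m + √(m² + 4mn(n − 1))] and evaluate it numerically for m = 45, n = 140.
z(45, 140; 2, 2) ≤ (1/2)[45 + √(45² + 4·45·140·139)] = (1/2)[45 + √3504825] = 958.5589

Kővári–Sós–Turán: let r_1, ..., r_45 be the row sums and z = Σ r_i the total number of 1s. Each pair of columns can share at most one row with both entries 1 (else a 2×2 all-ones block appears), so Σ_i C(r_i, 2) ≤ C(140, 2) = 9730. By convexity Σ_i C(r_i, 2) ≥ 45·C(z/45, 2) = z(z − 45)/(2·45), giving z² − 45z − 45·140·139 ≤ 0 and hence z ≤ (1/2)[45 + √(2025 + 4·875700)] = (1/2)[45 + √3504825] ≈ (1/2)(45 + 1872.1178) = 958.5589.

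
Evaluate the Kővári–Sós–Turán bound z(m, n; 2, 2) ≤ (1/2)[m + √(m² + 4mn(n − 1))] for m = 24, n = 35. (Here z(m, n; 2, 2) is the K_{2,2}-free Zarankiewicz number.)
z(24, 35; 2, 2) ≤ (1/2)[24 + √(24² + 4·24·35·34)] = (1/2)[24 + √114816] = 181.4225

Kővári–Sós–Turán: let r_1, ..., r_24 be the row sums and z = Σ r_i the total number of 1s. Each pair of columns can share at most one row with both entries 1 (else a 2×2 all-ones block appears), so Σ_i C(r_i, 2) ≤ C(35, 2) = 595. By convexity Σ_i C(r_i, 2) ≥ 24·C(z/24, 2) = z(z − 24)/(2·24), giving z² − 24z − 24·35·34 ≤ 0 and hence z ≤ (1/2)[24 + √(576 + 4·28560)] = (1/2)[24 + √114816] ≈ (1/2)(24 + 338.8451) = 181.4225.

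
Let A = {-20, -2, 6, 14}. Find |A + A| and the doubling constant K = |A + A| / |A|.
K = |A + A| / |A| = 9/4

Enumerate A + A = {a + b : a, b ∈ A}. With |A| = 4, there are |A|^2 = 16 ordered sum pairs; collecting distinct values, A + A = {-40, -22, -14, -6, -4, 4, 12, 20, 28}, so |A + A| = 9. Thus K = 9/4. For comparison, the minimum possible |A + A| over all 4-element sets is 2·4 − 1 = 7 (so min K = 7/4), attained only by arithmetic progressions.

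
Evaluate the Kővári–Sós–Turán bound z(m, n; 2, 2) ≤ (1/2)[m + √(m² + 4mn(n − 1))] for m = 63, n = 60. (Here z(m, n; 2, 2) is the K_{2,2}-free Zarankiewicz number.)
z(63, 60; 2, 2) ≤ (1/2)[63 + √(63² + 4·63·60·59)] = (1/2)[63 + √896049] = 504.7993

Kővári–Sós–Turán: let r_1, ..., r_63 be the row sums and z = Σ r_i the total number of 1s. Each pair of columns can share at most one row with both entries 1 (else a 2×2 all-ones block appears), so Σ_i C(r_i, 2) ≤ C(60, 2) = 1770. By convexity Σ_i C(r_i, 2) ≥ 63·C(z/63, 2) = z(z − 63)/(2·63), giving z² − 63z − 63·60·59 ≤ 0 and hence z ≤ (1/2)[63 + √(3969 + 4·223020)] = (1/2)[63 + √896049] ≈ (1/2)(63 + 946.5986) = 504.7993.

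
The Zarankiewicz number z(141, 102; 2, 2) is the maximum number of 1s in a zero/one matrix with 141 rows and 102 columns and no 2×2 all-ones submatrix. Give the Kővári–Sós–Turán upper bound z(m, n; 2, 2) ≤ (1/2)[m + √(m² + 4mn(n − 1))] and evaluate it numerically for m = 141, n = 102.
z(141, 102; 2, 2) ≤ (1/2)[141 + √(141² + 4·141·102·101)] = (1/2)[141 + √5830209] = 1277.7913

Kővári–Sós–Turán: let r_1, ..., r_141 be the row sums and z = Σ r_i the total number of 1s. Each pair of columns can share at most one row with both entries 1 (else a 2×2 all-ones block appears), so Σ_i C(r_i, 2) ≤ C(102, 2) = 5151. By convexity Σ_i C(r_i, 2) ≥ 141·C(z/141, 2) = z(z − 141)/(2·141), giving z² − 141z − 141·102·101 ≤ 0 and hence z ≤ (1/2)[141 + √(19881 + 4·1452582)] = (1/2)[141 + √5830209] ≈ (1/2)(141 + 2414.5826) = 1277.7913.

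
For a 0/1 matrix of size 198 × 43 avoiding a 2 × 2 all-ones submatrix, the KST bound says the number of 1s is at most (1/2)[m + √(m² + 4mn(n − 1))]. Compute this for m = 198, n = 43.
z(198, 43; 2, 2) ≤ (1/2)[198 + √(198² + 4·198·43·42)] = (1/2)[198 + √1469556] = 705.1262

Kővári–Sós–Turán: let r_1, ..., r_198 be the row sums and z = Σ r_i the total number of 1s. Each pair of columns can share at most one row with both entries 1 (else a 2×2 all-ones block appears), so Σ_i C(r_i, 2) ≤ C(43, 2) = 903. By convexity Σ_i C(r_i, 2) ≥ 198·C(z/198, 2) = z(z − 198)/(2·198), giving z² − 198z − 198·43·42 ≤ 0 and hence z ≤ (1/2)[198 + √(39204 + 4·357588)] = (1/2)[198 + √1469556] ≈ (1/2)(198 + 1212.2524) = 705.1262.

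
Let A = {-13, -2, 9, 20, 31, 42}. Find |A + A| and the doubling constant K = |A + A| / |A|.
K = |A + A| / |A| = 11/6

Enumerate A + A = {a + b : a, b ∈ A}. With |A| = 6, there are |A|^2 = 36 ordered sum pairs; collecting distinct values, A + A = {-26, -15, -4, 7, 18, 29, 40, 51, 62, 73, 84}, so |A + A| = 11. Thus K = 11/6. Here |A + A| = 2|A| − 1 = 11, the minimum possible — so K = 11/6 is minimal, which holds iff A is an arithmetic progression.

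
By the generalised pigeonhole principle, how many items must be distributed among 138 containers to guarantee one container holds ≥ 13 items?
n = (13 − 1)·138 + 1 = 1657

By the generalised pigeonhole principle, to guarantee some box contains ≥ r objects we need more than (r − 1) · k objects total. Threshold: n = (r − 1) · k + 1. With r = 13 and k = 138: n = 12 · 138 + 1 = 1656 + 1 = 1657. For n = 1656 = 12 · 138, we can put exactly 12 objects in every box, avoiding 13 in any single one — so 1657 is tight.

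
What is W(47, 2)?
W(47, 2) = 47 + 1 = 48

A 2-term AP is any pair of integers, so a monochromatic 2-AP exists iff some colour is used at least twice. With 47 colours, the colouring i ↦ i on {1, ..., 47} uses each colour once, avoiding any monochromatic pair, so W(47, 2) > 47. For {1, ..., 48}, pigeonhole forces two integers of the same colour, which form a monochromatic 2-AP. Hence W(47, 2) = 48.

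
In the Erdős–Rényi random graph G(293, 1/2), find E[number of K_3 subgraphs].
E[# K_3] = C(293, 3) · (1/2)^C(3, 2) = 4149466 / 2^3 = 2074733/4 = 518683.25

For each 3-subset S of vertices (there are C(293, 3) = 4149466 such S), let X_S = 1 if S induces a K_3 (all C(3, 2) = 3 edges present). Then P(X_S = 1) = (1/2)^3 = 1/8. By linearity of expectation, E[# K_3] = C(293, 3) · (1/2)^3 = 4149466 / 8 = 2074733/4 = 518683.25.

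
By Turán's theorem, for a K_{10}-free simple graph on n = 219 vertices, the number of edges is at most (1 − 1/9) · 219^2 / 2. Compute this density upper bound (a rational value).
Turán density bound = (8/9) · 219^2/2 = 21316

Turán's theorem: ex(n, K_{r+1}) is achieved by the complete r-partite Turán graph T(n, r) with parts as balanced as possible, and is at most (1 − 1/r) · n^2/2. For r = 9, n = 219: the density bound is (8/9) · 47961/2 = 21316. The integer-valued extremum is e(T(219, 9)) = 21315, which is strictly less than the density bound 21316 since 9 ∤ 219 (the parts of T(219, 9) cannot all be equal).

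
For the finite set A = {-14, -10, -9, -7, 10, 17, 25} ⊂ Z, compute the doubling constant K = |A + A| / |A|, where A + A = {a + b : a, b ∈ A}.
K = |A + A| / |A| = 27/7

Enumerate A + A = {a + b : a, b ∈ A}. With |A| = 7, there are |A|^2 = 49 ordered sum pairs; collecting distinct values, A + A = {-28, -24, -23, -21, -20, -19, -18, -17, -16, -14, -4, 0, 1, 3, 7, 8, 10, 11, 15, 16, 18, 20, 27, 34, 35, 42, 50}, so |A + A| = 27. Thus K = 27/7. For comparison, the minimum possible |A + A| over all 7-element sets is 2·7 − 1 = 13 (so min K = 13/7), attained only by arithmetic progressions.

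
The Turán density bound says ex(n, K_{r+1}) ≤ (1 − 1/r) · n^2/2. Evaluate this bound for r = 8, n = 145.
Turán density bound = (7/8) · 145^2/2 = 147175/16 ≈ 9198.4375

Turán's theorem: ex(n, K_{r+1}) is achieved by the complete r-partite Turán graph T(n, r) with parts as balanced as possible, and is at most (1 − 1/r) · n^2/2. For r = 8, n = 145: the density bound is (7/8) · 21025/2 = 147175/16 ≈ 9198.4375. The integer-valued extremum is e(T(145, 8)) = 9198, which is strictly less than the density bound 147175/16 since 8 ∤ 145 (the parts of T(145, 8) cannot all be equal).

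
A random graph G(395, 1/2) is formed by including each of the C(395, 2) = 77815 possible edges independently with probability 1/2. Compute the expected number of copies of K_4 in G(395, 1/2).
E[# K_4] = C(395, 4) · (1/2)^C(4, 2) = 998988970 / 2^6 = 499494485/32 = 15609202.65625

For each 4-subset S of vertices (there are C(395, 4) = 998988970 such S), let X_S = 1 if S induces a K_4 (all C(4, 2) = 6 edges present). Then P(X_S = 1) = (1/2)^6 = 1/64. By linearity of expectation, E[# K_4] = C(395, 4) · (1/2)^6 = 998988970 / 64 = 499494485/32 = 15609202.65625.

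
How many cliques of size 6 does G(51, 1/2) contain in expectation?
E[# K_6] = C(51, 6) · (1/2)^C(6, 2) = 18009460 / 2^15 = 4502365/8192 ≈ 549.605103

For each 6-subset S of vertices (there are C(51, 6) = 18009460 such S), let X_S = 1 if S induces a K_6 (all C(6, 2) = 15 edges present). Then P(X_S = 1) = (1/2)^15 = 1/32768. By linearity of expectation, E[# K_6] = C(51, 6) · (1/2)^15 = 18009460 / 32768 = 4502365/8192 ≈ 549.605103.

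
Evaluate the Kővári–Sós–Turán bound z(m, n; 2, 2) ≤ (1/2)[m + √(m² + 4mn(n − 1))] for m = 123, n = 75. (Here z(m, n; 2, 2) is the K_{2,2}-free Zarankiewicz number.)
z(123, 75; 2, 2) ≤ (1/2)[123 + √(123² + 4·123·75·74)] = (1/2)[123 + √2745729] = 890.0121

Kővári–Sós–Turán: let r_1, ..., r_123 be the row sums and z = Σ r_i the total number of 1s. Each pair of columns can share at most one row with both entries 1 (else a 2×2 all-ones block appears), so Σ_i C(r_i, 2) ≤ C(75, 2) = 2775. By convexity Σ_i C(r_i, 2) ≥ 123·C(z/123, 2) = z(z − 123)/(2·123), giving z² − 123z − 123·75·74 ≤ 0 and hence z ≤ (1/2)[123 + √(15129 + 4·682650)] = (1/2)[123 + √2745729] ≈ (1/2)(123 + 1657.0241) = 890.0121.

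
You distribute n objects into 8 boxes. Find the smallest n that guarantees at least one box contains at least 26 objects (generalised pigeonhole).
n = (26 − 1)·8 + 1 = 201

By the generalised pigeonhole principle, to guarantee some box contains ≥ r objects we need more than (r − 1) · k objects total. Threshold: n = (r − 1) · k + 1. With r = 26 and k = 8: n = 25 · 8 + 1 = 200 + 1 = 201. For n = 200 = 25 · 8, we can put exactly 25 objects in every box, avoiding 26 in any single one — so 201 is tight.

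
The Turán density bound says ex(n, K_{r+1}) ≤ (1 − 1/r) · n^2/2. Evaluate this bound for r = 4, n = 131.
Turán density bound = (3/4) · 131^2/2 = 51483/8 ≈ 6435.375

Turán's theorem: ex(n, K_{r+1}) is achieved by the complete r-partite Turán graph T(n, r) with parts as balanced as possible, and is at most (1 − 1/r) · n^2/2. For r = 4, n = 131: the density bound is (3/4) · 17161/2 = 51483/8 ≈ 6435.375. The integer-valued extremum is e(T(131, 4)) = 6435, which is strictly less than the density bound 51483/8 since 4 ∤ 131 (the parts of T(131, 4) cannot all be equal).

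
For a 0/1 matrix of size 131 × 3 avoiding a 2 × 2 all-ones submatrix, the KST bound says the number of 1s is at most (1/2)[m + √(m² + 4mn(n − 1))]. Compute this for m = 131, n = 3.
z(131, 3; 2, 2) ≤ (1/2)[131 + √(131² + 4·131·3·2)] = (1/2)[131 + √20305] = 136.7478

Kővári–Sós–Turán: let r_1, ..., r_131 be the row sums and z = Σ r_i the total number of 1s. Each pair of columns can share at most one row with both entries 1 (else a 2×2 all-ones block appears), so Σ_i C(r_i, 2) ≤ C(3, 2) = 3. By convexity Σ_i C(r_i, 2) ≥ 131·C(z/131, 2) = z(z − 131)/(2·131), giving z² − 131z − 131·3·2 ≤ 0 and hence z ≤ (1/2)[131 + √(17161 + 4·786)] = (1/2)[131 + √20305] ≈ (1/2)(131 + 142.4956) = 136.7478.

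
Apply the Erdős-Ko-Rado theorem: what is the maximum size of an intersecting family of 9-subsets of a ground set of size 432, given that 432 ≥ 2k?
max |F| = C(431, 8) = 27664226025725575

Erdős-Ko-Rado (1961): when n ≥ 2k, max |F| = C(n−1, k−1). The bound is attained by the star {A : i ∈ A} for any fixed i ∈ [n]. Here C(432−1, 9−1) = C(431, 8) = 27664226025725575.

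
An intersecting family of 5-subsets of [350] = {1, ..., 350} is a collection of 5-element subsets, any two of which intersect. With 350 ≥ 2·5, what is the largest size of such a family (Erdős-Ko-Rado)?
max |F| = C(349, 4) = 607573751

The Erdős-Ko-Rado theorem states: for n ≥ 2k, an intersecting family of k-subsets of an n-element set has size at most C(n − 1, k − 1), with equality for 'star' families {A ⊆ [n] : |A| = k, i ∈ A} (fix an element i). For n = 350, k = 5: C(349, 4) = 607573751.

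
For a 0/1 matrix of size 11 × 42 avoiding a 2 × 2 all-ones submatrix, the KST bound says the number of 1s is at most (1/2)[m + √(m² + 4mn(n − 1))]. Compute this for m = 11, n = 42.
z(11, 42; 2, 2) ≤ (1/2)[11 + √(11² + 4·11·42·41)] = (1/2)[11 + √75889] = 143.2398

Kővári–Sós–Turán: let r_1, ..., r_11 be the row sums and z = Σ r_i the total number of 1s. Each pair of columns can share at most one row with both entries 1 (else a 2×2 all-ones block appears), so Σ_i C(r_i, 2) ≤ C(42, 2) = 861. By convexity Σ_i C(r_i, 2) ≥ 11·C(z/11, 2) = z(z − 11)/(2·11), giving z² − 11z − 11·42·41 ≤ 0 and hence z ≤ (1/2)[11 + √(121 + 4·18942)] = (1/2)[11 + √75889] ≈ (1/2)(11 + 275.4796) = 143.2398.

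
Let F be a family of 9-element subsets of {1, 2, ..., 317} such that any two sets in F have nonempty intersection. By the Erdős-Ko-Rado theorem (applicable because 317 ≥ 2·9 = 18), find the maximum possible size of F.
max |F| = C(316, 8) = 2255206189975245

Erdős-Ko-Rado (1961): when n ≥ 2k, max |F| = C(n−1, k−1). The bound is attained by the star {A : i ∈ A} for any fixed i ∈ [n]. Here C(317−1, 9−1) = C(316, 8) = 2255206189975245.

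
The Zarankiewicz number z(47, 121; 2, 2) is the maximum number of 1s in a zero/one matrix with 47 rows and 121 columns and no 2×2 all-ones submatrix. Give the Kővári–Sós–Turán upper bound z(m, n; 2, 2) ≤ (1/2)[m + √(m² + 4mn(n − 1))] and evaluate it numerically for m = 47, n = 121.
z(47, 121; 2, 2) ≤ (1/2)[47 + √(47² + 4·47·121·120)] = (1/2)[47 + √2731969] = 849.9335

Kővári–Sós–Turán: let r_1, ..., r_47 be the row sums and z = Σ r_i the total number of 1s. Each pair of columns can share at most one row with both entries 1 (else a 2×2 all-ones block appears), so Σ_i C(r_i, 2) ≤ C(121, 2) = 7260. By convexity Σ_i C(r_i, 2) ≥ 47·C(z/47, 2) = z(z − 47)/(2·47), giving z² − 47z − 47·121·120 ≤ 0 and hence z ≤ (1/2)[47 + √(2209 + 4·682440)] = (1/2)[47 + √2731969] ≈ (1/2)(47 + 1652.8669) = 849.9335.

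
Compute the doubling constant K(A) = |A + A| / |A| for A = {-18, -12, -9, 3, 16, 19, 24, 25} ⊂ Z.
K = |A + A| / |A| = 33/8

Enumerate A + A = {a + b : a, b ∈ A}. With |A| = 8, there are |A|^2 = 64 ordered sum pairs; collecting distinct values, A + A = {-36, -30, -27, -24, -21, -18, -15, -9, -6, -2, 1, 4, 6, 7, 10, 12, 13, 15, 16, 19, 22, 27, 28, 32, 35, 38, 40, 41, 43, 44, 48, 49, 50}, so |A + A| = 33. Thus K = 33/8. For comparison, the minimum possible |A + A| over all 8-element sets is 2·8 − 1 = 15 (so min K = 15/8), attained only by arithmetic progressions.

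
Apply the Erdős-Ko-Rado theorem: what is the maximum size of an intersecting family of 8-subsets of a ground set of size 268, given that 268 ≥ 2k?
max |F| = C(267, 7) = 17730039759498

Erdős-Ko-Rado (1961): when n ≥ 2k, max |F| = C(n−1, k−1). The bound is attained by the star {A : i ∈ A} for any fixed i ∈ [n]. Here C(268−1, 8−1) = C(267, 7) = 17730039759498.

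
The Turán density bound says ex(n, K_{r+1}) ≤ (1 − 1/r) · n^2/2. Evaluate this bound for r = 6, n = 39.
Turán density bound = (5/6) · 39^2/2 = 2535/4 ≈ 633.75

Turán's theorem: ex(n, K_{r+1}) is achieved by the complete r-partite Turán graph T(n, r) with parts as balanced as possible, and is at most (1 − 1/r) · n^2/2. For r = 6, n = 39: the density bound is (5/6) · 1521/2 = 2535/4 ≈ 633.75. The integer-valued extremum is e(T(39, 6)) = 633, which is strictly less than the density bound 2535/4 since 6 ∤ 39 (the parts of T(39, 6) cannot all be equal).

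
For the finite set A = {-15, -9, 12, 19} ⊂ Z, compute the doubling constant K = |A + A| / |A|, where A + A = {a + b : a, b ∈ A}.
K = |A + A| / |A| = 10/4 = 5/2

Enumerate A + A = {a + b : a, b ∈ A}. With |A| = 4, there are |A|^2 = 16 ordered sum pairs; collecting distinct values, A + A = {-30, -24, -18, -3, 3, 4, 10, 24, 31, 38}, so |A + A| = 10. Thus K = 10/4 = 5/2. For comparison, the minimum possible |A + A| over all 4-element sets is 2·4 − 1 = 7 (so min K = 7/4), attained only by arithmetic progressions.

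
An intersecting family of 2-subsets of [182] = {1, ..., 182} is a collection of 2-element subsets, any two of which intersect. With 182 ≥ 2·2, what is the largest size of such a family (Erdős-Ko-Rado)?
max |F| = C(181, 1) = 181

Erdős-Ko-Rado (1961): when n ≥ 2k, max |F| = C(n−1, k−1). The bound is attained by the star {A : i ∈ A} for any fixed i ∈ [n]. Here C(182−1, 2−1) = C(181, 1) = 181.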